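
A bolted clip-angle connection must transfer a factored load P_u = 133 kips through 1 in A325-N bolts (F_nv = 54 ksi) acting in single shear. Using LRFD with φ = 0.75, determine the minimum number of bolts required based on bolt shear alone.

5 bolts

A_b = π·1²/4 = 0.7854 in².
Per-bolt design strength φR_n = 0.75 × 54 × 0.7854 × 1 = 31.81 kips.
n ≥ 133 / 31.81 = 4.181 → use 5 bolts.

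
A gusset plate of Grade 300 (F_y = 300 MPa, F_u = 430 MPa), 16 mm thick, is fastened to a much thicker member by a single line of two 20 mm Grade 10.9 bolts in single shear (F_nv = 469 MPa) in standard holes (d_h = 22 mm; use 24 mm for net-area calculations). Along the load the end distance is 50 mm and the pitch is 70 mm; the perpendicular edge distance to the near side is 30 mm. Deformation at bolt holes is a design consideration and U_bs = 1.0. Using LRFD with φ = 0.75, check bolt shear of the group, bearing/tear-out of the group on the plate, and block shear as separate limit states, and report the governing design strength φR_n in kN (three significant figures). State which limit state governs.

221 kN (bolt shear governs)

Bolt shear: A_b = π·20²/4 = 314.2 mm²; R_n = 469 × 314.2 × 2 × 1 / 1000 = 294.7 kN → 0.75 × 294.7 = 221 kN.
Bearing: edge l_c = 39, r_n = 322 kN; interior l_c = 48, r_n = 330.2 kN; R_n = 322 + 1·330.2 = 652.2 kN → 489 kN.
Block shear: A_gv = 1920, A_nv = 1344, A_nt = 288 mm²; R_n = min(0.6F_uA_nv, 0.6F_yA_gv) + U_bs·F_u·A_nt = 469.4 kN → 352 kN.
Bolt shear governs: 221 kN.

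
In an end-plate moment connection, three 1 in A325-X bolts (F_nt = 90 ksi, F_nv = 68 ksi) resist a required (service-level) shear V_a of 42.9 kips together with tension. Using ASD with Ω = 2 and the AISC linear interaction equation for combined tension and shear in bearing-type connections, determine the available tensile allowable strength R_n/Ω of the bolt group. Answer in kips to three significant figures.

81.1 kips

A_b = π·1²/4 = 0.7854 in²; f_rv = 42.9 / (3 × 0.7854) = 18.21 ksi.
F'_nt = 1.3 F_nt − (Ω F_nt / F_nv) f_rv = 1.3·90 − (2·90/68)·18.21 = 68.8 ksi, capped at F_nt → F'_nt = 68.8 ksi.
R_n = F'_nt · A_b · n = 68.8 × 0.7854 × 3 = 162.1 kips.
Allowable strength R_n/Ω = 162.1 / 2 = 81.1 kips.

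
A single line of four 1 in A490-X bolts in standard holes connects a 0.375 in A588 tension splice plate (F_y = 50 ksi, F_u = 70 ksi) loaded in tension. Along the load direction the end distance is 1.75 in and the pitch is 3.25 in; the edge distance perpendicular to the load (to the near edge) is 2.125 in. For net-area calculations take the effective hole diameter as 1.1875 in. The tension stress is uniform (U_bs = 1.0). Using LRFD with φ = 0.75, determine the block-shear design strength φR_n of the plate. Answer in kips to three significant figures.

Shear plane L_v = 1.75 + 3·3.25 = 11.5 in; A_gv = 11.5 × 0.375 = 4.312 in².
A_nv = (11.5 − 3.5·1.1875) × 0.375 = 2.754 in².
A_nt = (2.125 − 0.5·1.1875) × 0.375 = 0.5742 in².
0.6 F_u A_nv = 115.7 kips; 0.6 F_y A_gv = 129.4 kips → shear rupture governs the shear term.
R_n = 115.7 + 1.0 × 70 × 0.5742 = 155.9 kips.
Design strength φR_n = 0.75 × 155.9 = 117 kips.

117 kips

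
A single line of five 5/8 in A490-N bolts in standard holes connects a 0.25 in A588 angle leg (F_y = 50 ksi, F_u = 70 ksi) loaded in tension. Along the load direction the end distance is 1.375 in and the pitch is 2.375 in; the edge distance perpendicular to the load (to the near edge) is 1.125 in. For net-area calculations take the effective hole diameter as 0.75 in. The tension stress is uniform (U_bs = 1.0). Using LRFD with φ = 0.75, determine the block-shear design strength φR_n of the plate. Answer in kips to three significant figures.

Shear plane L_v = 1.375 + 4·2.375 = 10.88 in; A_gv = 10.88 × 0.25 = 2.719 in².
A_nv = (10.88 − 4.5·0.75) × 0.25 = 1.875 in².
A_nt = (1.125 − 0.5·0.75) × 0.25 = 0.1875 in².
0.6 F_u A_nv = 78.75 kips; 0.6 F_y A_gv = 81.56 kips → shear rupture governs the shear term.
R_n = 78.75 + 1.0 × 70 × 0.1875 = 91.88 kips.
Design strength φR_n = 0.75 × 91.88 = 68.9 kips.

68.9 kips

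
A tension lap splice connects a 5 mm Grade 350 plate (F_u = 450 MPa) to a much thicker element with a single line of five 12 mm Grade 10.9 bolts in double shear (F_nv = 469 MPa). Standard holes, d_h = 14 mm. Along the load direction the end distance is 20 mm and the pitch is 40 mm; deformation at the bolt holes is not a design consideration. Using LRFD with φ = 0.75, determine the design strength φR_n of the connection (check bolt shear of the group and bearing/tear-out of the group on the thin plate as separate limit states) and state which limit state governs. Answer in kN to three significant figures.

Bolt shear: A_b = π·12²/4 = 113.1 mm²; R_n = 469 × 113.1 × 5 × 2 / 1000 = 530.4 kN → 0.75 × 530.4 = 398 kN.
Bearing (1.5 l_c t F_u ≤ 3.0 d t F_u): upper limit = 3.0·12·5·450 / 1000 = 81 kN.
  Edge l_c = 20 − 14/2 = 13 → r_n = 43.88 kN; interior l_c = 40 − 14 = 26 → r_n = 81 kN.
  R_n,bearing = 1·43.88 + 4·81 = 367.9 kN → 0.75 × 367.9 = 276 kN.
Bearing governs: 276 kN.

276 kN (bearing governs)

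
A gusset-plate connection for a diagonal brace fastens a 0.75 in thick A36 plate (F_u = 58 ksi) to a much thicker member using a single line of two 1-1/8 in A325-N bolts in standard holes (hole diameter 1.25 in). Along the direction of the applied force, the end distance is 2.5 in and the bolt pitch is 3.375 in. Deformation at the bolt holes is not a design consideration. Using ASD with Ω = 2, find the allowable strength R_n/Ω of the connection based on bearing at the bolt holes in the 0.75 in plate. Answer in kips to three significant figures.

Per bolt r_n = 1.5 l_c t F_u ≤ 3.0 d t F_u; upper limit = 3.0 × 1.125 × 0.75 × 58 = 146.8 kips.
Edge bolt: l_c = 2.5 − 1.25/2 = 1.875 in → 1.5 × 1.875 × 0.75 × 58 = 122.3 → r_n = 122.3 kips.
Interior bolts: l_c = 3.375 − 1.25 = 2.125 in → 1.5 × 2.125 × 0.75 × 58 = 138.7 → r_n = 138.7 kips.
R_n = 1 × 122.3 + 1 × 138.7 = 261 kips.
Allowable strength R_n/Ω = 261 / 2 = 130 kips.

130 kips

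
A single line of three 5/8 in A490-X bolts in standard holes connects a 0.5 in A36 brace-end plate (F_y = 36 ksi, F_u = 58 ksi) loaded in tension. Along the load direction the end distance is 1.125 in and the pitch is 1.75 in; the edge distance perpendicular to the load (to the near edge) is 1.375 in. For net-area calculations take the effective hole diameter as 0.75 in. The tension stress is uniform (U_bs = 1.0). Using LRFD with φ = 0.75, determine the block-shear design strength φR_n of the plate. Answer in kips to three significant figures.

Shear plane L_v = 1.125 + 2·1.75 = 4.625 in; A_gv = 4.625 × 0.5 = 2.312 in².
A_nv = (4.625 − 2.5·0.75) × 0.5 = 1.375 in².
A_nt = (1.375 − 0.5·0.75) × 0.5 = 0.5 in².
0.6 F_u A_nv = 47.85 kips; 0.6 F_y A_gv = 49.95 kips → shear rupture governs the shear term.
R_n = 47.85 + 1.0 × 58 × 0.5 = 76.85 kips.
Design strength φR_n = 0.75 × 76.85 = 57.6 kips.

57.6 kips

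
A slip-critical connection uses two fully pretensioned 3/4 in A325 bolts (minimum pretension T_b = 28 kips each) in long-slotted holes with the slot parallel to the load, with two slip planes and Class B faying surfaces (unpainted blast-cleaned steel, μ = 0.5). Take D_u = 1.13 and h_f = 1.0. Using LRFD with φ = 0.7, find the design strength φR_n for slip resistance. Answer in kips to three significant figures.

44.3 kips

R_n = μ · D_u · h_f · T_b · n_s · n_b = 0.5 × 1.13 × 1.0 × 28 × 2 × 2 = 63.28 kips.
Design strength φR_n = 0.7 × 63.28 = 44.3 kips.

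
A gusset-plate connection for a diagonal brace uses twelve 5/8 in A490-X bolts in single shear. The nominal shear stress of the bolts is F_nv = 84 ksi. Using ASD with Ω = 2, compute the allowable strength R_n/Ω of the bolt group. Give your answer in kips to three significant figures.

A_b = π × 0.625² / 4 = 0.3068 in².
R_n = F_nv · A_b · n · n_s = 84 × 0.3068 × 12 × 1 = 309.3 kips.
Allowable strength R_n/Ω = 309.3 / 2 = 155 kips.

155 kips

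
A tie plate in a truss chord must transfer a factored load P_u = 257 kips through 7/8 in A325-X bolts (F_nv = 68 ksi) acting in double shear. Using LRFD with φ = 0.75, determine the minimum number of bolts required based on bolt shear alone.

A_b = π·0.875²/4 = 0.6013 in².
Per-bolt design strength φR_n = 0.75 × 68 × 0.6013 × 2 = 61.33 kips.
n ≥ 257 / 61.33 = 4.19 → use 5 bolts.

5 bolts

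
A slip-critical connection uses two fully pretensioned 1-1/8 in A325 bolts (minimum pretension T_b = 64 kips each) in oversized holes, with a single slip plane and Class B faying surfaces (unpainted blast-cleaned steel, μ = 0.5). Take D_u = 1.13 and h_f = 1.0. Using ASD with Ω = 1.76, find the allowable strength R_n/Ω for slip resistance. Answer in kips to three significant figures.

R_n = μ · D_u · h_f · T_b · n_s · n_b = 0.5 × 1.13 × 1.0 × 64 × 1 × 2 = 72.32 kips.
Allowable strength R_n/Ω = 72.32 / 1.76 = 41.1 kips.

41.1 kips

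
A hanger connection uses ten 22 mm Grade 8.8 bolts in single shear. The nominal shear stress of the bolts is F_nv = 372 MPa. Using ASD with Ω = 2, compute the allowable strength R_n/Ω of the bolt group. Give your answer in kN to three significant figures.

707 kN

A_b = π × 22² / 4 = 380.1 mm².
R_n = F_nv · A_b · n · n_s = 372 × 380.1 × 10 × 1 / 1000 = 1414 kN.
Allowable strength R_n/Ω = 1414 / 2 = 707 kN.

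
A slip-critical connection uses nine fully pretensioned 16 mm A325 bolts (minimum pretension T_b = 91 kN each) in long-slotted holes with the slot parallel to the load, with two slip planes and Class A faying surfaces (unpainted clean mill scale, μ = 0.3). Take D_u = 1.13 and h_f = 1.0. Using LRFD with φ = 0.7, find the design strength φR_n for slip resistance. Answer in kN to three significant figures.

389 kN

R_n = μ · D_u · h_f · T_b · n_s · n_b = 0.3 × 1.13 × 1.0 × 91 × 2 × 9 = 555.3 kN.
Design strength φR_n = 0.7 × 555.3 = 389 kN.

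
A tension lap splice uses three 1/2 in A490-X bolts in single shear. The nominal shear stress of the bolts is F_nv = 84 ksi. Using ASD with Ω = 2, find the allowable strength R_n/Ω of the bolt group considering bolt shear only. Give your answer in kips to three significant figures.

24.7 kips

A_b = π × 0.5² / 4 = 0.1963 in².
R_n = F_nv · A_b · n · n_s = 84 × 0.1963 × 3 × 1 = 49.48 kips.
Allowable strength R_n/Ω = 49.48 / 2 = 24.7 kips.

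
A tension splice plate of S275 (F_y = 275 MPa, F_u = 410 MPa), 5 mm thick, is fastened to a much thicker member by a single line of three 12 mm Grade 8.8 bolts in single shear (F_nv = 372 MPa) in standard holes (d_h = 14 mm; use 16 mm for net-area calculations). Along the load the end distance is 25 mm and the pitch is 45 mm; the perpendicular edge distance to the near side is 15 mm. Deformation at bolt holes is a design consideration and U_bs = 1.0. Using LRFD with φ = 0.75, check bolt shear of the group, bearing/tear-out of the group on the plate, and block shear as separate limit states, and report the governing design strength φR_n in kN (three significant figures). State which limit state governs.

Bolt shear: A_b = π·12²/4 = 113.1 mm²; R_n = 372 × 113.1 × 3 × 1 / 1000 = 126.2 kN → 0.75 × 126.2 = 94.7 kN.
Bearing: edge l_c = 18, r_n = 44.28 kN; interior l_c = 31, r_n = 59.04 kN; R_n = 44.28 + 2·59.04 = 162.4 kN → 122 kN.
Block shear: A_gv = 575, A_nv = 375, A_nt = 35 mm²; R_n = min(0.6F_uA_nv, 0.6F_yA_gv) + U_bs·F_u·A_nt = 106.6 kN → 80 kN.
Block shear governs: 80 kN.

80 kN (block shear governs)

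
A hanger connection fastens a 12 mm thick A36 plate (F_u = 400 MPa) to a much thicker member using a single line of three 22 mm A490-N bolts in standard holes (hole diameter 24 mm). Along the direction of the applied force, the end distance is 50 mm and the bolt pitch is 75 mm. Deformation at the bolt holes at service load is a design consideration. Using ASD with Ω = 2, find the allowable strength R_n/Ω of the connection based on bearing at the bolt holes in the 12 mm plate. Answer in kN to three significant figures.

Per bolt r_n = 1.2 l_c t F_u ≤ 2.4 d t F_u; upper limit = 2.4 × 22 × 12 × 400 / 1000 = 253.4 kN.
Edge bolt: l_c = 50 − 24/2 = 38 mm → 1.2 × 38 × 12 × 400 / 1000 = 218.9 → r_n = 218.9 kN.
Interior bolts: l_c = 75 − 24 = 51 mm → 1.2 × 51 × 12 × 400 / 1000 = 293.8 → r_n = 253.4 kN.
R_n = 1 × 218.9 + 2 × 253.4 = 725.8 kN.
Allowable strength R_n/Ω = 725.8 / 2 = 363 kN.

363 kN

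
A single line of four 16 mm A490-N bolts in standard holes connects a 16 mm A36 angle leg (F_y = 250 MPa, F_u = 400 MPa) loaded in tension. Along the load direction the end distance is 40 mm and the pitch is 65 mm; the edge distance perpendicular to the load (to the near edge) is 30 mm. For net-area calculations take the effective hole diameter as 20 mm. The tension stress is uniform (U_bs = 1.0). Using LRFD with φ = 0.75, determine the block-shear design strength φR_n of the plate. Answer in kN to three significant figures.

519 kN

Shear plane L_v = 40 + 3·65 = 235 mm; A_gv = 235 × 16 = 3760 mm².
A_nv = (235 − 3.5·20) × 16 = 2640 mm².
A_nt = (30 − 0.5·20) × 16 = 320 mm².
0.6 F_u A_nv = 633.6 kN; 0.6 F_y A_gv = 564 kN → shear yielding governs the shear term.
R_n = 564 + 1.0 × 400 × 320 / 1000 = 692 kN.
Design strength φR_n = 0.75 × 692 = 519 kN.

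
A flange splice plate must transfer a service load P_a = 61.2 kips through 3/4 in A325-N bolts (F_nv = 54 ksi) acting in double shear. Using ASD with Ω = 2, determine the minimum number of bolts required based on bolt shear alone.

A_b = π·0.75²/4 = 0.4418 in².
Per-bolt allowable strength R_n/Ω = 54 × 0.4418 × 2 / 2 = 23.86 kips.
n ≥ 61.2 / 23.86 = 2.565 → use 3 bolts.

3 bolts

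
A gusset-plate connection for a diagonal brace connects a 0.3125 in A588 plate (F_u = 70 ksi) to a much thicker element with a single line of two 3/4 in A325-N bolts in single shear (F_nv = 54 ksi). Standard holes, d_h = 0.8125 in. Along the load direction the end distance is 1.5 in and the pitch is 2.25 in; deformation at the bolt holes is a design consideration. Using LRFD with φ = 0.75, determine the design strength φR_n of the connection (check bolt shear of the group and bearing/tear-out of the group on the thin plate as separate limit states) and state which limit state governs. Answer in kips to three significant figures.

35.8 kips (bolt shear governs)

Bolt shear: A_b = π·0.75²/4 = 0.4418 in²; R_n = 54 × 0.4418 × 2 × 1 = 47.71 kips → 0.75 × 47.71 = 35.8 kips.
Bearing (1.2 l_c t F_u ≤ 2.4 d t F_u): upper limit = 2.4·0.75·0.3125·70 = 39.38 kips.
  Edge l_c = 1.5 − 0.8125/2 = 1.094 → r_n = 28.71 kips; interior l_c = 2.25 − 0.8125 = 1.438 → r_n = 37.73 kips.
  R_n,bearing = 1·28.71 + 1·37.73 = 66.45 kips → 0.75 × 66.45 = 49.8 kips.
Bolt shear governs: 35.8 kips.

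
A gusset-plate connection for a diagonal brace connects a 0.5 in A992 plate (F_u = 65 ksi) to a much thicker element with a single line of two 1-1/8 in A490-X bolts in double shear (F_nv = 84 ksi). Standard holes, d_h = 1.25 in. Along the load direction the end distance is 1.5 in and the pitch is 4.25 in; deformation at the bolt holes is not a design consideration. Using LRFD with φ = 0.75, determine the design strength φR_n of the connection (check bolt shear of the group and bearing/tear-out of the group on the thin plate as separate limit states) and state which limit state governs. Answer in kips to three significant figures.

Bolt shear: A_b = π·1.125²/4 = 0.994 in²; R_n = 84 × 0.994 × 2 × 2 = 334 kips → 0.75 × 334 = 250 kips.
Bearing (1.5 l_c t F_u ≤ 3.0 d t F_u): upper limit = 3.0·1.125·0.5·65 = 109.7 kips.
  Edge l_c = 1.5 − 1.25/2 = 0.875 → r_n = 42.66 kips; interior l_c = 4.25 − 1.25 = 3 → r_n = 109.7 kips.
  R_n,bearing = 1·42.66 + 1·109.7 = 152.3 kips → 0.75 × 152.3 = 114 kips.
Bearing governs: 114 kips.

114 kips (bearing governs)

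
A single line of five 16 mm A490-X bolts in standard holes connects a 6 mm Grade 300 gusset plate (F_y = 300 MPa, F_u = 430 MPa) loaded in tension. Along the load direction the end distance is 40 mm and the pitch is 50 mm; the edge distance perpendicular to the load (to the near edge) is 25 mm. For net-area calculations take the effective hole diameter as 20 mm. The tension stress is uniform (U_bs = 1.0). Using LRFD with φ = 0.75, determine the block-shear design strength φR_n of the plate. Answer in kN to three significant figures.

203 kN

Shear plane L_v = 40 + 4·50 = 240 mm; A_gv = 240 × 6 = 1440 mm².
A_nv = (240 − 4.5·20) × 6 = 900 mm².
A_nt = (25 − 0.5·20) × 6 = 90 mm².
0.6 F_u A_nv = 232.2 kN; 0.6 F_y A_gv = 259.2 kN → shear rupture governs the shear term.
R_n = 232.2 + 1.0 × 430 × 90 / 1000 = 270.9 kN.
Design strength φR_n = 0.75 × 270.9 = 203 kN.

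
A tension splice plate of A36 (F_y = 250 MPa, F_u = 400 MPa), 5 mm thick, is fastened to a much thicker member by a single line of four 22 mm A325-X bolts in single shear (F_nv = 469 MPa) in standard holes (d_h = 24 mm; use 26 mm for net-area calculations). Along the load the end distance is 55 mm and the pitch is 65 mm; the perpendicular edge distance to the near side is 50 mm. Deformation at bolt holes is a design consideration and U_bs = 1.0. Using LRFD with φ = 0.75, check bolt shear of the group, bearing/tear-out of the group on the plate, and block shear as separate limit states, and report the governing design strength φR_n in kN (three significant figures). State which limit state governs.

Bolt shear: A_b = π·22²/4 = 380.1 mm²; R_n = 469 × 380.1 × 4 × 1 / 1000 = 713.1 kN → 0.75 × 713.1 = 535 kN.
Bearing: edge l_c = 43, r_n = 103.2 kN; interior l_c = 41, r_n = 98.4 kN; R_n = 103.2 + 3·98.4 = 398.4 kN → 299 kN.
Block shear: A_gv = 1250, A_nv = 795, A_nt = 185 mm²; R_n = min(0.6F_uA_nv, 0.6F_yA_gv) + U_bs·F_u·A_nt = 261.5 kN → 196 kN.
Block shear governs: 196 kN.

196 kN (block shear governs)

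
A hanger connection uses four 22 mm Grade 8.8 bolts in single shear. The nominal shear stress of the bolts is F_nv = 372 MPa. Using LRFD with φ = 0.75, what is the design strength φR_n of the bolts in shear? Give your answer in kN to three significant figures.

424 kN

A_b = π × 22² / 4 = 380.1 mm².
R_n = F_nv · A_b · n · n_s = 372 × 380.1 × 4 × 1 / 1000 = 565.6 kN.
Design strength φR_n = 0.75 × 565.6 = 424 kN.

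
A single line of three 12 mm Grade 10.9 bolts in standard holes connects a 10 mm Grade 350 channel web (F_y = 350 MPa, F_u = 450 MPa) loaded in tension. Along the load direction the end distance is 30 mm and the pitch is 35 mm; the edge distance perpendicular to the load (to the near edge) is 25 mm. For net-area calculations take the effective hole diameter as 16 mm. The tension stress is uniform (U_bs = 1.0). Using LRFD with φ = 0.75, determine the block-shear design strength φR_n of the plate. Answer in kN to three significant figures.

179 kN

Shear plane L_v = 30 + 2·35 = 100 mm; A_gv = 100 × 10 = 1000 mm².
A_nv = (100 − 2.5·16) × 10 = 600 mm².
A_nt = (25 − 0.5·16) × 10 = 170 mm².
0.6 F_u A_nv = 162 kN; 0.6 F_y A_gv = 210 kN → shear rupture governs the shear term.
R_n = 162 + 1.0 × 450 × 170 / 1000 = 238.5 kN.
Design strength φR_n = 0.75 × 238.5 = 179 kN.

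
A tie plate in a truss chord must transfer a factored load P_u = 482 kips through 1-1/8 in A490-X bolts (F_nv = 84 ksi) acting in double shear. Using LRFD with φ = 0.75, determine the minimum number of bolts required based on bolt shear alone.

4 bolts

A_b = π·1.125²/4 = 0.994 in².
Per-bolt design strength φR_n = 0.75 × 84 × 0.994 × 2 = 125.2 kips.
n ≥ 482 / 125.2 = 3.848 → use 4 bolts.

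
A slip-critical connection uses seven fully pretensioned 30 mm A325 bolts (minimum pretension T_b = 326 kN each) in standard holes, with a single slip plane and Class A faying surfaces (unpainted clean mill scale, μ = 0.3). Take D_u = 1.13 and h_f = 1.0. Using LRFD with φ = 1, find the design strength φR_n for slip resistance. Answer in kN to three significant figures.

R_n = μ · D_u · h_f · T_b · n_s · n_b = 0.3 × 1.13 × 1.0 × 326 × 1 × 7 = 773.6 kN.
Design strength φR_n = 1 × 773.6 = 774 kN.

774 kN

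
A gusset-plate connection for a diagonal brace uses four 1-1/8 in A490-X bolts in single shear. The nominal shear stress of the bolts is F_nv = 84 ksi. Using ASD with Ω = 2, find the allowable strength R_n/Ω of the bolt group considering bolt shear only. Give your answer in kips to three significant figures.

A_b = π × 1.125² / 4 = 0.994 in².
R_n = F_nv · A_b · n · n_s = 84 × 0.994 × 4 × 1 = 334 kips.
Allowable strength R_n/Ω = 334 / 2 = 167 kips.

167 kips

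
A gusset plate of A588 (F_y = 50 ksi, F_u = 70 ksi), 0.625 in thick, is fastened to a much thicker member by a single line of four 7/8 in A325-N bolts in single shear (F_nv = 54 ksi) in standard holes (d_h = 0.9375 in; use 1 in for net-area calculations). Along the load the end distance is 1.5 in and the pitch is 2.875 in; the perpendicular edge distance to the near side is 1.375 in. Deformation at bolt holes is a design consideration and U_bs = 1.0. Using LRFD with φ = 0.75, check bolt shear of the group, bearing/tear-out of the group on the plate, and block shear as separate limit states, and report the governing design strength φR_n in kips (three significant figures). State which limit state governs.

Bolt shear: A_b = π·0.875²/4 = 0.6013 in²; R_n = 54 × 0.6013 × 4 × 1 = 129.9 kips → 0.75 × 129.9 = 97.4 kips.
Bearing: edge l_c = 1.031, r_n = 54.14 kips; interior l_c = 1.938, r_n = 91.88 kips; R_n = 54.14 + 3·91.88 = 329.8 kips → 247 kips.
Block shear: A_gv = 6.328, A_nv = 4.141, A_nt = 0.5469 in²; R_n = min(0.6F_uA_nv, 0.6F_yA_gv) + U_bs·F_u·A_nt = 212.2 kips → 159 kips.
Bolt shear governs: 97.4 kips.

97.4 kips (bolt shear governs)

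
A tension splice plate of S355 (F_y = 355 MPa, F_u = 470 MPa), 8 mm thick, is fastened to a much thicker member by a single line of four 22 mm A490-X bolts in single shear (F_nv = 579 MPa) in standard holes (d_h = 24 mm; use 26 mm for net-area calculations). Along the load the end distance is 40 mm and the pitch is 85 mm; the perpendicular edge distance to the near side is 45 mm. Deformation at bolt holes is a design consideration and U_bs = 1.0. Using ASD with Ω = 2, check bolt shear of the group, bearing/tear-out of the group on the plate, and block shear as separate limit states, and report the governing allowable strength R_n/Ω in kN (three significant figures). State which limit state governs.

Bolt shear: A_b = π·22²/4 = 380.1 mm²; R_n = 579 × 380.1 × 4 × 1 / 1000 = 880.4 kN → 880.4 / 2 = 440 kN.
Bearing: edge l_c = 28, r_n = 126.3 kN; interior l_c = 61, r_n = 198.5 kN; R_n = 126.3 + 3·198.5 = 721.9 kN → 361 kN.
Block shear: A_gv = 2360, A_nv = 1632, A_nt = 256 mm²; R_n = min(0.6F_uA_nv, 0.6F_yA_gv) + U_bs·F_u·A_nt = 580.5 kN → 290 kN.
Block shear governs: 290 kN.

290 kN (block shear governs)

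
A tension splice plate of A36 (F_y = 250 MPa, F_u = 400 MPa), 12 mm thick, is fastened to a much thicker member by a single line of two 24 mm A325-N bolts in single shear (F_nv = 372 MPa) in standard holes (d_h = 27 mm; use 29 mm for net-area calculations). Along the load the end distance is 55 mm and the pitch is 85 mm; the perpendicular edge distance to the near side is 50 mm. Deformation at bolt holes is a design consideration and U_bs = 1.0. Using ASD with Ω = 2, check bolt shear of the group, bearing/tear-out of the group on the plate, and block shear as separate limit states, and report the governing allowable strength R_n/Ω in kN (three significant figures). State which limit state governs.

Bolt shear: A_b = π·24²/4 = 452.4 mm²; R_n = 372 × 452.4 × 2 × 1 / 1000 = 336.6 kN → 336.6 / 2 = 168 kN.
Bearing: edge l_c = 41.5, r_n = 239 kN; interior l_c = 58, r_n = 276.5 kN; R_n = 239 + 1·276.5 = 515.5 kN → 258 kN.
Block shear: A_gv = 1680, A_nv = 1158, A_nt = 426 mm²; R_n = min(0.6F_uA_nv, 0.6F_yA_gv) + U_bs·F_u·A_nt = 422.4 kN → 211 kN.
Bolt shear governs: 168 kN.

168 kN (bolt shear governs)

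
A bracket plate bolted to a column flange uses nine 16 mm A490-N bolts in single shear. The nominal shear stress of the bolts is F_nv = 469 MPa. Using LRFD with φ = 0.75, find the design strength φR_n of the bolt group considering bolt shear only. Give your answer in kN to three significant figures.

A_b = π × 16² / 4 = 201.1 mm².
R_n = F_nv · A_b · n · n_s = 469 × 201.1 × 9 × 1 / 1000 = 848.7 kN.
Design strength φR_n = 0.75 × 848.7 = 637 kN.

637 kN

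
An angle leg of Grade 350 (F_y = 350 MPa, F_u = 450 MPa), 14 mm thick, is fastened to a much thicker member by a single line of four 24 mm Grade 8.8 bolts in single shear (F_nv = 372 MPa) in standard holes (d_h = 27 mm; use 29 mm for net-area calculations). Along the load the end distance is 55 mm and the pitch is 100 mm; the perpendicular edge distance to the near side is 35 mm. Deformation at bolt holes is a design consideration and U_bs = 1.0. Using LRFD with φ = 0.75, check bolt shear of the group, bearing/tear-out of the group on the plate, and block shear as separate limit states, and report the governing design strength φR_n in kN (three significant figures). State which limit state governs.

505 kN (bolt shear governs)

Bolt shear: A_b = π·24²/4 = 452.4 mm²; R_n = 372 × 452.4 × 4 × 1 / 1000 = 673.2 kN → 0.75 × 673.2 = 505 kN.
Bearing: edge l_c = 41.5, r_n = 313.7 kN; interior l_c = 73, r_n = 362.9 kN; R_n = 313.7 + 3·362.9 = 1402 kN → 1050 kN.
Block shear: A_gv = 4970, A_nv = 3549, A_nt = 287 mm²; R_n = min(0.6F_uA_nv, 0.6F_yA_gv) + U_bs·F_u·A_nt = 1087 kN → 816 kN.
Bolt shear governs: 505 kN.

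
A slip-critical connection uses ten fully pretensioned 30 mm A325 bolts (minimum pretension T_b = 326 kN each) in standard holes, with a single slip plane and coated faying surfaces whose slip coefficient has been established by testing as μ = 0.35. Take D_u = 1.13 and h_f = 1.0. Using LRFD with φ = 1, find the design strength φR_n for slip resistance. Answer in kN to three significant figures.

1290 kN

R_n = μ · D_u · h_f · T_b · n_s · n_b = 0.35 × 1.13 × 1.0 × 326 × 1 × 10 = 1289 kN.
Design strength φR_n = 1 × 1289 = 1290 kN.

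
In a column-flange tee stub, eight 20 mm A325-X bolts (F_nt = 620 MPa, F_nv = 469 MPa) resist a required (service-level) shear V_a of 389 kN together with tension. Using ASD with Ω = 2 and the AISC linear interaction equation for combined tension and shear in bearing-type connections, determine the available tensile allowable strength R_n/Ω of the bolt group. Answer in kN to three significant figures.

A_b = π·20²/4 = 314.2 mm²; f_rv = 389 × 1000 / (8 × 314.2) = 154.8 MPa.
F'_nt = 1.3 F_nt − (Ω F_nt / F_nv) f_rv = 1.3·620 − (2·620/469)·154.8 = 396.8 MPa, capped at F_nt → F'_nt = 396.8 MPa.
R_n = F'_nt · A_b · n = 396.8 × 314.2 × 8 / 1000 = 997.2 kN.
Allowable strength R_n/Ω = 997.2 / 2 = 499 kN.

499 kN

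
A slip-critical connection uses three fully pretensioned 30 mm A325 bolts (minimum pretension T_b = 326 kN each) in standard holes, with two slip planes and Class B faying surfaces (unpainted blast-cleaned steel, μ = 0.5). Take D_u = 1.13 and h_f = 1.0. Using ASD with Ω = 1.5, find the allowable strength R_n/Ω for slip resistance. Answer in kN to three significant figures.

R_n = μ · D_u · h_f · T_b · n_s · n_b = 0.5 × 1.13 × 1.0 × 326 × 2 × 3 = 1105 kN.
Allowable strength R_n/Ω = 1105 / 1.5 = 737 kN.

737 kN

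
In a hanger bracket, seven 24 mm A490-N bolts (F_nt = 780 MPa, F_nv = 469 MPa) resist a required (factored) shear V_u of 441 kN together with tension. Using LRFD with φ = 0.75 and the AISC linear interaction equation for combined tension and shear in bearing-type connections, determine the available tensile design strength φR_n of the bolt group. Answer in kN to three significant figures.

1670 kN

A_b = π·24²/4 = 452.4 mm²; f_rv = 441 × 1000 / (7 × 452.4) = 139.3 MPa.
F'_nt = 1.3 F_nt − (F_nt / φF_nv) f_rv = 1.3·780 − (780/(0.75·469))·139.3 = 705.2 MPa, capped at F_nt → F'_nt = 705.2 MPa.
R_n = F'_nt · A_b · n = 705.2 × 452.4 × 7 / 1000 = 2233 kN.
Design strength φR_n = 0.75 × 2233 = 1670 kN.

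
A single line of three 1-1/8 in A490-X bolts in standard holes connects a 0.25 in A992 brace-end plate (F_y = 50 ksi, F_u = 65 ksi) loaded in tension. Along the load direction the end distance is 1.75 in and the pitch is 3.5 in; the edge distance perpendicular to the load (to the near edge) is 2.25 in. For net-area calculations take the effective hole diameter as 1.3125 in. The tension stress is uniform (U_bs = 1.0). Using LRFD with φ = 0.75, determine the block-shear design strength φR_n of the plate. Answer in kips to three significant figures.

59.4 kips

Shear plane L_v = 1.75 + 2·3.5 = 8.75 in; A_gv = 8.75 × 0.25 = 2.188 in².
A_nv = (8.75 − 2.5·1.3125) × 0.25 = 1.367 in².
A_nt = (2.25 − 0.5·1.3125) × 0.25 = 0.3984 in².
0.6 F_u A_nv = 53.32 kips; 0.6 F_y A_gv = 65.62 kips → shear rupture governs the shear term.
R_n = 53.32 + 1.0 × 65 × 0.3984 = 79.22 kips.
Design strength φR_n = 0.75 × 79.22 = 59.4 kips.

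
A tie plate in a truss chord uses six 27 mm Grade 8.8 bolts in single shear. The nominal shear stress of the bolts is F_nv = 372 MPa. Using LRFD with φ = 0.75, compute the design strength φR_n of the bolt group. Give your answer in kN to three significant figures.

958 kN

A_b = π × 27² / 4 = 572.6 mm².
R_n = F_nv · A_b · n · n_s = 372 × 572.6 × 6 × 1 / 1000 = 1278 kN.
Design strength φR_n = 0.75 × 1278 = 958 kN.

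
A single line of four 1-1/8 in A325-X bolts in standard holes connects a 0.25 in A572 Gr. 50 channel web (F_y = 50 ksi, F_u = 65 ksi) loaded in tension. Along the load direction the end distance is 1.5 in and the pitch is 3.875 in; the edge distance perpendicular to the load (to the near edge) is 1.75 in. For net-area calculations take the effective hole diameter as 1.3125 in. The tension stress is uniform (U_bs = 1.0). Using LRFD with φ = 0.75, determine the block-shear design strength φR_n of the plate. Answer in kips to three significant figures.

Shear plane L_v = 1.5 + 3·3.875 = 13.12 in; A_gv = 13.12 × 0.25 = 3.281 in².
A_nv = (13.12 − 3.5·1.3125) × 0.25 = 2.133 in².
A_nt = (1.75 − 0.5·1.3125) × 0.25 = 0.2734 in².
0.6 F_u A_nv = 83.18 kips; 0.6 F_y A_gv = 98.44 kips → shear rupture governs the shear term.
R_n = 83.18 + 1.0 × 65 × 0.2734 = 101 kips.
Design strength φR_n = 0.75 × 101 = 75.7 kips.

75.7 kips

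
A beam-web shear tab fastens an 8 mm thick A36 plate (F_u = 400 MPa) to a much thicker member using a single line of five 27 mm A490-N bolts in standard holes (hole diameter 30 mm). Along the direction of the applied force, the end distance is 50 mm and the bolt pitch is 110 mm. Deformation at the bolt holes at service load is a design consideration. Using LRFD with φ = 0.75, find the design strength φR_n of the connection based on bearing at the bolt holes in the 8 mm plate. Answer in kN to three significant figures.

723 kN

Per bolt r_n = 1.2 l_c t F_u ≤ 2.4 d t F_u; upper limit = 2.4 × 27 × 8 × 400 / 1000 = 207.4 kN.
Edge bolt: l_c = 50 − 30/2 = 35 mm → 1.2 × 35 × 8 × 400 / 1000 = 134.4 → r_n = 134.4 kN.
Interior bolts: l_c = 110 − 30 = 80 mm → 1.2 × 80 × 8 × 400 / 1000 = 307.2 → r_n = 207.4 kN.
R_n = 1 × 134.4 + 4 × 207.4 = 963.8 kN.
Design strength φR_n = 0.75 × 963.8 = 723 kN.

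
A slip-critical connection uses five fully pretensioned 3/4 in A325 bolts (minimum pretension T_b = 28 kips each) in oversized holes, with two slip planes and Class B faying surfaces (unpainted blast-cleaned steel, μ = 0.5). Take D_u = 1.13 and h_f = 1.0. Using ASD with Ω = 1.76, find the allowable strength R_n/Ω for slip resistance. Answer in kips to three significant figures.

R_n = μ · D_u · h_f · T_b · n_s · n_b = 0.5 × 1.13 × 1.0 × 28 × 2 × 5 = 158.2 kips.
Allowable strength R_n/Ω = 158.2 / 1.76 = 89.9 kips.

89.9 kips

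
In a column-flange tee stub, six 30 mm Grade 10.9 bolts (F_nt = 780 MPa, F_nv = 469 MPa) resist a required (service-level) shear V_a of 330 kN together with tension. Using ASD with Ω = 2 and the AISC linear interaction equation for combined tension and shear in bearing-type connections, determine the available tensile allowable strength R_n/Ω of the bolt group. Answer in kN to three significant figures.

A_b = π·30²/4 = 706.9 mm²; f_rv = 330 × 1000 / (6 × 706.9) = 77.81 MPa.
F'_nt = 1.3 F_nt − (Ω F_nt / F_nv) f_rv = 1.3·780 − (2·780/469)·77.81 = 755.2 MPa, capped at F_nt → F'_nt = 755.2 MPa.
R_n = F'_nt · A_b · n = 755.2 × 706.9 × 6 / 1000 = 3203 kN.
Allowable strength R_n/Ω = 3203 / 2 = 1600 kN.

1600 kN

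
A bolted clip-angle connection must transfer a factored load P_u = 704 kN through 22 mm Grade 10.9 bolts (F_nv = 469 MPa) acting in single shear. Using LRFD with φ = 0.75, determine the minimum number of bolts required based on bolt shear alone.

6 bolts

A_b = π·22²/4 = 380.1 mm².
Per-bolt design strength φR_n = 0.75 × 469 × 380.1 × 1 / 1000 = 133.7 kN.
n ≥ 704 / 133.7 = 5.265 → use 6 bolts.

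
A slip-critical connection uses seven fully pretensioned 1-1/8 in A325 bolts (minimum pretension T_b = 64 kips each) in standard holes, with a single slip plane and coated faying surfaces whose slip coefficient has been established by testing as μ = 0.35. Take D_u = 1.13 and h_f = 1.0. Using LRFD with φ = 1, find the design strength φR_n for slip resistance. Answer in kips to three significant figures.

R_n = μ · D_u · h_f · T_b · n_s · n_b = 0.35 × 1.13 × 1.0 × 64 × 1 × 7 = 177.2 kips.
Design strength φR_n = 1 × 177.2 = 177 kips.

177 kips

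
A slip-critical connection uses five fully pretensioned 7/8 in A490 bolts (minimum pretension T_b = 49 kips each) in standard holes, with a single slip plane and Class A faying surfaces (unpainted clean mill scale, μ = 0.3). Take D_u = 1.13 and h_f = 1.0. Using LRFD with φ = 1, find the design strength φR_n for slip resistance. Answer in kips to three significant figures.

83.1 kips

R_n = μ · D_u · h_f · T_b · n_s · n_b = 0.3 × 1.13 × 1.0 × 49 × 1 × 5 = 83.05 kips.
Design strength φR_n = 1 × 83.05 = 83.1 kips.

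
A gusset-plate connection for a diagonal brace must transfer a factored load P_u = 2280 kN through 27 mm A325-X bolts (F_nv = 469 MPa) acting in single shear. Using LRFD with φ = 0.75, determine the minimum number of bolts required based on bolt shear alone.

12 bolts

A_b = π·27²/4 = 572.6 mm².
Per-bolt design strength φR_n = 0.75 × 469 × 572.6 × 1 / 1000 = 201.4 kN.
n ≥ 2280 / 201.4 = 11.32 → use 12 bolts.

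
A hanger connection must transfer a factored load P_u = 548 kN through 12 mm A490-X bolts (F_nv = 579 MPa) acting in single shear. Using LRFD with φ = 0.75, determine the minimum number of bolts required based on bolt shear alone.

12 bolts

A_b = π·12²/4 = 113.1 mm².
Per-bolt design strength φR_n = 0.75 × 579 × 113.1 × 1 / 1000 = 49.11 kN.
n ≥ 548 / 49.11 = 11.16 → use 12 bolts.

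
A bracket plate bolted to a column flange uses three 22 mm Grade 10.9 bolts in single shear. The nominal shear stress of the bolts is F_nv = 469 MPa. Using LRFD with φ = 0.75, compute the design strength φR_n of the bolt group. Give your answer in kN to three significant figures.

401 kN

A_b = π × 22² / 4 = 380.1 mm².
R_n = F_nv · A_b · n · n_s = 469 × 380.1 × 3 × 1 / 1000 = 534.8 kN.
Design strength φR_n = 0.75 × 534.8 = 401 kN.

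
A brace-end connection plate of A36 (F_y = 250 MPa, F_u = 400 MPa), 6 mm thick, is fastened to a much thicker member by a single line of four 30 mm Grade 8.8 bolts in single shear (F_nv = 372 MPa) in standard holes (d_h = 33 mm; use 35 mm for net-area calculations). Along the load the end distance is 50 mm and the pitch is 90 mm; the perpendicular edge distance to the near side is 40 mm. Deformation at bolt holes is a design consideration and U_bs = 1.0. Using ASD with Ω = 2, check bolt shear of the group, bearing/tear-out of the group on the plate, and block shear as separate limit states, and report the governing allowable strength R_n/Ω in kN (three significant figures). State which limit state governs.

169 kN (block shear governs)

Bolt shear: A_b = π·30²/4 = 706.9 mm²; R_n = 372 × 706.9 × 4 × 1 / 1000 = 1052 kN → 1052 / 2 = 526 kN.
Bearing: edge l_c = 33.5, r_n = 96.48 kN; interior l_c = 57, r_n = 164.2 kN; R_n = 96.48 + 3·164.2 = 589 kN → 294 kN.
Block shear: A_gv = 1920, A_nv = 1185, A_nt = 135 mm²; R_n = min(0.6F_uA_nv, 0.6F_yA_gv) + U_bs·F_u·A_nt = 338.4 kN → 169 kN.
Block shear governs: 169 kN.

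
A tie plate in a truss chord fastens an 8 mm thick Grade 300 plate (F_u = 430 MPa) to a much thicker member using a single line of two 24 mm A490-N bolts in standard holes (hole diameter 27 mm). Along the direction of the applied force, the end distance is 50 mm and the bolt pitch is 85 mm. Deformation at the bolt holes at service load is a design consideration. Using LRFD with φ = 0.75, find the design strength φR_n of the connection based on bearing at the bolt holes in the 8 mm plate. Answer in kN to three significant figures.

262 kN

Per bolt r_n = 1.2 l_c t F_u ≤ 2.4 d t F_u; upper limit = 2.4 × 24 × 8 × 430 / 1000 = 198.1 kN.
Edge bolt: l_c = 50 − 27/2 = 36.5 mm → 1.2 × 36.5 × 8 × 430 / 1000 = 150.7 → r_n = 150.7 kN.
Interior bolts: l_c = 85 − 27 = 58 mm → 1.2 × 58 × 8 × 430 / 1000 = 239.4 → r_n = 198.1 kN.
R_n = 1 × 150.7 + 1 × 198.1 = 348.8 kN.
Design strength φR_n = 0.75 × 348.8 = 262 kN.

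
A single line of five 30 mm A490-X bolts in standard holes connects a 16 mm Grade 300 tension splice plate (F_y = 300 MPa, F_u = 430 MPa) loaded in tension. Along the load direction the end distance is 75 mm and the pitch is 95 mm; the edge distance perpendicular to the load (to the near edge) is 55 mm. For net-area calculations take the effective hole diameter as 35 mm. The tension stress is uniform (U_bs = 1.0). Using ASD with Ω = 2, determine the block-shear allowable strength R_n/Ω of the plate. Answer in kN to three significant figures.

Shear plane L_v = 75 + 4·95 = 455 mm; A_gv = 455 × 16 = 7280 mm².
A_nv = (455 − 4.5·35) × 16 = 4760 mm².
A_nt = (55 − 0.5·35) × 16 = 600 mm².
0.6 F_u A_nv = 1228 kN; 0.6 F_y A_gv = 1310 kN → shear rupture governs the shear term.
R_n = 1228 + 1.0 × 430 × 600 / 1000 = 1486 kN.
Allowable strength R_n/Ω = 1486 / 2 = 743 kN.

743 kN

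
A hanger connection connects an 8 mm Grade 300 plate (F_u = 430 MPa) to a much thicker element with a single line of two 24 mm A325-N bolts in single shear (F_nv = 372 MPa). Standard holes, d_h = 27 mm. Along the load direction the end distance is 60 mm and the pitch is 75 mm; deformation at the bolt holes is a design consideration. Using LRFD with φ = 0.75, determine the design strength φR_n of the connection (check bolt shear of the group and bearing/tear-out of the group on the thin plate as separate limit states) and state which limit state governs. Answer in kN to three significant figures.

252 kN (bolt shear governs)

Bolt shear: A_b = π·24²/4 = 452.4 mm²; R_n = 372 × 452.4 × 2 × 1 / 1000 = 336.6 kN → 0.75 × 336.6 = 252 kN.
Bearing (1.2 l_c t F_u ≤ 2.4 d t F_u): upper limit = 2.4·24·8·430 / 1000 = 198.1 kN.
  Edge l_c = 60 − 27/2 = 46.5 → r_n = 192 kN; interior l_c = 75 − 27 = 48 → r_n = 198.1 kN.
  R_n,bearing = 1·192 + 1·198.1 = 390.1 kN → 0.75 × 390.1 = 293 kN.
Bolt shear governs: 252 kN.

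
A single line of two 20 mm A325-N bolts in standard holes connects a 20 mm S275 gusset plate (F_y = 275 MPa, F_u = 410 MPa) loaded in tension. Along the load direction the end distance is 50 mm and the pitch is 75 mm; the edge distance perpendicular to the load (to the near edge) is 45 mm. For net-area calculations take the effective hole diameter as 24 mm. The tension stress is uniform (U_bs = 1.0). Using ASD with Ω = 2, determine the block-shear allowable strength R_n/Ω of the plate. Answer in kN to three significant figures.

342 kN

Shear plane L_v = 50 + 1·75 = 125 mm; A_gv = 125 × 20 = 2500 mm².
A_nv = (125 − 1.5·24) × 20 = 1780 mm².
A_nt = (45 − 0.5·24) × 20 = 660 mm².
0.6 F_u A_nv = 437.9 kN; 0.6 F_y A_gv = 412.5 kN → shear yielding governs the shear term.
R_n = 412.5 + 1.0 × 410 × 660 / 1000 = 683.1 kN.
Allowable strength R_n/Ω = 683.1 / 2 = 342 kN.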